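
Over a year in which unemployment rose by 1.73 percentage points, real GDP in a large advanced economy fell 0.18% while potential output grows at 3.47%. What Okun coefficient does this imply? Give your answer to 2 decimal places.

Growth form: g_Y = g_Y* - β × Δu, so β = (g_Y* - g_Y)/Δu.
β = (3.47 + 0.18)/1.73 = 3.65/1.73 = 2.11.

β ≈ 2.11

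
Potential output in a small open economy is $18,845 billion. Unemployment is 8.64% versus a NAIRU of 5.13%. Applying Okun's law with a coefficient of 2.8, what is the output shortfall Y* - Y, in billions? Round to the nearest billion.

$1,852 billion

Output gap = -2.8 × (8.64 - 5.13) = -2.8 × 3.51 = -9.828%.
Actual GDP ≈ 18845 × 0.90172 ≈ 16993 billion, so the shortfall is 18845 - 16993 = 1852 billion.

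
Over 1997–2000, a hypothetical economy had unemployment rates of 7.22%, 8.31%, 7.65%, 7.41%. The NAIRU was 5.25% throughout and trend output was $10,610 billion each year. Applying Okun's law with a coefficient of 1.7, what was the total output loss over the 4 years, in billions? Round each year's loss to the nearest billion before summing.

$1,730 billion

Year 1997: gap = -1.7 × (7.22 - 5.25) = -3.349%, loss ≈ 10610 × 3.349/100 ≈ 355.
Year 1998: gap = -1.7 × (8.31 - 5.25) = -5.202%, loss ≈ 10610 × 5.202/100 ≈ 552.
Year 1999: gap = -1.7 × (7.65 - 5.25) = -4.08%, loss ≈ 10610 × 4.08/100 ≈ 433.
Year 2000: gap = -1.7 × (7.41 - 5.25) = -3.672%, loss ≈ 10610 × 3.672/100 ≈ 390.
Total lost output = 355 + 552 + 433 + 390 = 1730 billion.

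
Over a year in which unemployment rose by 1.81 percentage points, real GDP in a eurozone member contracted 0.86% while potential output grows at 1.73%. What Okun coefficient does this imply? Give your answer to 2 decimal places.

Growth form: g_Y = g_Y* - β × Δu, so β = (g_Y* - g_Y)/Δu.
β = (1.73 + 0.86)/1.81 = 2.59/1.81 = 1.43.

β ≈ 1.43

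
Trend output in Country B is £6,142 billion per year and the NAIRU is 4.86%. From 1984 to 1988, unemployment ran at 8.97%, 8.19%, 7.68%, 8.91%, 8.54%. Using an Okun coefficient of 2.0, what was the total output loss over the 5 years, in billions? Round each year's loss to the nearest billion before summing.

Year 1984: gap = -2.0 × (8.97 - 4.86) = -8.22%, loss ≈ 6142 × 8.22/100 ≈ 505.
Year 1985: gap = -2.0 × (8.19 - 4.86) = -6.66%, loss ≈ 6142 × 6.66/100 ≈ 409.
Year 1986: gap = -2.0 × (7.68 - 4.86) = -5.64%, loss ≈ 6142 × 5.64/100 ≈ 346.
Year 1987: gap = -2.0 × (8.91 - 4.86) = -8.1%, loss ≈ 6142 × 8.1/100 ≈ 498.
Year 1988: gap = -2.0 × (8.54 - 4.86) = -7.36%, loss ≈ 6142 × 7.36/100 ≈ 452.
Total lost output = 505 + 409 + 346 + 498 + 452 = 2210 billion.

£2,210 billion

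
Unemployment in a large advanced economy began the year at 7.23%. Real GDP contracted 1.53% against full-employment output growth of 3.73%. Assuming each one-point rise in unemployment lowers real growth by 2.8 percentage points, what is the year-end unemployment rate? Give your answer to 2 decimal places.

Growth-rate Okun's law: g_Y = g_Y* - β × Δu, so Δu = (g_Y* - g_Y)/β.
Δu = (3.73 + 1.53)/2.8 = 5.26/2.8 = 1.88 percentage points.
Year-end unemployment = 7.23 + 1.88 = 9.11%.

9.11%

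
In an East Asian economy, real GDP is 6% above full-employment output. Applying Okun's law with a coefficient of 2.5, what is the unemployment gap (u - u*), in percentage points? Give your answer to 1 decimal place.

-2.4 percentage points

Okun's law: output gap = -β × (u - u*), so u - u* = -(output gap)/β.
u - u* = -(6)/2.5 = -2.4 percentage points.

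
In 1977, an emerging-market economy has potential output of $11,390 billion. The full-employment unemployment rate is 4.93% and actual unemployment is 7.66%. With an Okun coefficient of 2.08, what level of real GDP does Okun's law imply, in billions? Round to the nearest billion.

$10,743 billion

Unemployment gap = 7.66 - 4.93 = 2.73 points, so the output gap is -2.08 × 2.73 = -5.6784%.
Actual GDP = 11390 × (1 - 5.6784/100) = 11390 × 0.943216 ≈ 10743 billion.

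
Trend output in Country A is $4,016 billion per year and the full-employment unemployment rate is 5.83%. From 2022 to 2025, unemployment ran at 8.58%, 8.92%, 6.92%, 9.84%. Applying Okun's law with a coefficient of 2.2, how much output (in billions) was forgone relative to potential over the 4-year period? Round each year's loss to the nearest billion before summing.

Year 2022: gap = -2.2 × (8.58 - 5.83) = -6.05%, loss ≈ 4016 × 6.05/100 ≈ 243.
Year 2023: gap = -2.2 × (8.92 - 5.83) = -6.798%, loss ≈ 4016 × 6.798/100 ≈ 273.
Year 2024: gap = -2.2 × (6.92 - 5.83) = -2.398%, loss ≈ 4016 × 2.398/100 ≈ 96.
Year 2025: gap = -2.2 × (9.84 - 5.83) = -8.822%, loss ≈ 4016 × 8.822/100 ≈ 354.
Total lost output = 243 + 273 + 96 + 354 = 966 billion.

$966 billion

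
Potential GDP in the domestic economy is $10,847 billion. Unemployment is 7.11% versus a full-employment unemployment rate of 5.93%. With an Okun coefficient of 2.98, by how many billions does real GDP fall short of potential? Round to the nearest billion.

$381 billion

Output gap = -2.98 × (7.11 - 5.93) = -2.98 × 1.18 = -3.5164%.
Actual GDP ≈ 10847 × 0.964836 ≈ 10466 billion, so the shortfall is 10847 - 10466 = 381 billion.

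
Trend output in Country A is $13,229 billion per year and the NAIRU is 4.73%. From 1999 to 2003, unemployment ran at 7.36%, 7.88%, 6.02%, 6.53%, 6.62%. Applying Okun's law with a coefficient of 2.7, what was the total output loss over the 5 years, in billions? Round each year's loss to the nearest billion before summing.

Year 1999: gap = -2.7 × (7.36 - 4.73) = -7.101%, loss ≈ 13229 × 7.101/100 ≈ 939.
Year 2000: gap = -2.7 × (7.88 - 4.73) = -8.505%, loss ≈ 13229 × 8.505/100 ≈ 1125.
Year 2001: gap = -2.7 × (6.02 - 4.73) = -3.483%, loss ≈ 13229 × 3.483/100 ≈ 461.
Year 2002: gap = -2.7 × (6.53 - 4.73) = -4.86%, loss ≈ 13229 × 4.86/100 ≈ 643.
Year 2003: gap = -2.7 × (6.62 - 4.73) = -5.103%, loss ≈ 13229 × 5.103/100 ≈ 675.
Total lost output = 939 + 1125 + 461 + 643 + 675 = 3843 billion.

$3,843 billion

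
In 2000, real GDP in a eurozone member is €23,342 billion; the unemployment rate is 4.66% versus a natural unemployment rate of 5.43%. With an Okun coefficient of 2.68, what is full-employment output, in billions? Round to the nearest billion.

Unemployment gap = 4.66 - 5.43 = -0.77 points, so output gap = -2.68 × (-0.77) = 2.0636%.
Since Y = Y* × (1 + gap/100), Y* = 23342/1.020636 ≈ 22870 billion.

€22,870 billion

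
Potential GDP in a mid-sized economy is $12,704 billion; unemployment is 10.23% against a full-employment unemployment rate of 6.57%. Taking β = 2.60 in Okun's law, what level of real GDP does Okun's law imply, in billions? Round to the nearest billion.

$11,495 billion

Unemployment gap = 10.23 - 6.57 = 3.66 points, so the output gap is -2.6 × 3.66 = -9.516%.
Actual GDP = 12704 × (1 - 9.516/100) = 12704 × 0.90484 ≈ 11495 billion.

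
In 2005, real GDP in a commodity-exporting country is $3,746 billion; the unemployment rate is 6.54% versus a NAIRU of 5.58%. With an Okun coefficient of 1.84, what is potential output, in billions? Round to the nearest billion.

Unemployment gap = 6.54 - 5.58 = 0.96 points, so output gap = -1.84 × 0.96 = -1.7664%.
Since Y = Y* × (1 + gap/100), Y* = 3746/0.982336 ≈ 3813 billion.

$3,813 billion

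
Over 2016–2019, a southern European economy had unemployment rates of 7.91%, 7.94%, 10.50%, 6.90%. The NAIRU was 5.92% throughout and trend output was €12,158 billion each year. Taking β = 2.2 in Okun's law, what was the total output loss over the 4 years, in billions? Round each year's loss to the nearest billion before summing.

Year 2016: gap = -2.2 × (7.91 - 5.92) = -4.378%, loss ≈ 12158 × 4.378/100 ≈ 532.
Year 2017: gap = -2.2 × (7.94 - 5.92) = -4.444%, loss ≈ 12158 × 4.444/100 ≈ 540.
Year 2018: gap = -2.2 × (10.5 - 5.92) = -10.076%, loss ≈ 12158 × 10.076/100 ≈ 1225.
Year 2019: gap = -2.2 × (6.9 - 5.92) = -2.156%, loss ≈ 12158 × 2.156/100 ≈ 262.
Total lost output = 532 + 540 + 1225 + 262 = 2559 billion.

€2,559 billion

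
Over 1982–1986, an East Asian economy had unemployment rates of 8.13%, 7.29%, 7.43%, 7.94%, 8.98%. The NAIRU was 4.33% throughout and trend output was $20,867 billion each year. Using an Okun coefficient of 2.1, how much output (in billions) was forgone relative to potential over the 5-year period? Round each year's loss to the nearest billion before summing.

Year 1982: gap = -2.1 × (8.13 - 4.33) = -7.98%, loss ≈ 20867 × 7.98/100 ≈ 1665.
Year 1983: gap = -2.1 × (7.29 - 4.33) = -6.216%, loss ≈ 20867 × 6.216/100 ≈ 1297.
Year 1984: gap = -2.1 × (7.43 - 4.33) = -6.51%, loss ≈ 20867 × 6.51/100 ≈ 1358.
Year 1985: gap = -2.1 × (7.94 - 4.33) = -7.581%, loss ≈ 20867 × 7.581/100 ≈ 1582.
Year 1986: gap = -2.1 × (8.98 - 4.33) = -9.765%, loss ≈ 20867 × 9.765/100 ≈ 2038.
Total lost output = 1665 + 1297 + 1358 + 1582 + 2038 = 7940 billion.

$7,940 billion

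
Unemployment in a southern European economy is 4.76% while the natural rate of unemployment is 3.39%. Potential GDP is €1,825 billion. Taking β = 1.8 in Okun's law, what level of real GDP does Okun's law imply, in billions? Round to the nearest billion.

Unemployment gap = 4.76 - 3.39 = 1.37 points, so the output gap is -1.8 × 1.37 = -2.466%.
Actual GDP = 1825 × (1 - 2.466/100) = 1825 × 0.97534 ≈ 1780 billion.

€1,780 billion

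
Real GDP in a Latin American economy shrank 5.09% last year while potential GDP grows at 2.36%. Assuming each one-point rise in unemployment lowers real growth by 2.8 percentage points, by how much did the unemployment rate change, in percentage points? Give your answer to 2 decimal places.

Growth-rate Okun's law: g_Y = g_Y* - β × Δu, so Δu = (g_Y* - g_Y)/β.
Δu = (2.36 + 5.09)/2.8 = 7.45/2.8 = 2.66 percentage points.

2.66 percentage points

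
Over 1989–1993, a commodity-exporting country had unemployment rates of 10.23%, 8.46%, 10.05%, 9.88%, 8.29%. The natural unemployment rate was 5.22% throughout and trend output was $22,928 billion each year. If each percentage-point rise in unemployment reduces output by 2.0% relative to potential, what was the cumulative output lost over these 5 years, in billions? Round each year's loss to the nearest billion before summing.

$9,543 billion

Year 1989: gap = -2.0 × (10.23 - 5.22) = -10.02%, loss ≈ 22928 × 10.02/100 ≈ 2297.
Year 1990: gap = -2.0 × (8.46 - 5.22) = -6.48%, loss ≈ 22928 × 6.48/100 ≈ 1486.
Year 1991: gap = -2.0 × (10.05 - 5.22) = -9.66%, loss ≈ 22928 × 9.66/100 ≈ 2215.
Year 1992: gap = -2.0 × (9.88 - 5.22) = -9.32%, loss ≈ 22928 × 9.32/100 ≈ 2137.
Year 1993: gap = -2.0 × (8.29 - 5.22) = -6.14%, loss ≈ 22928 × 6.14/100 ≈ 1408.
Total lost output = 2297 + 1486 + 2215 + 2137 + 1408 = 9543 billion.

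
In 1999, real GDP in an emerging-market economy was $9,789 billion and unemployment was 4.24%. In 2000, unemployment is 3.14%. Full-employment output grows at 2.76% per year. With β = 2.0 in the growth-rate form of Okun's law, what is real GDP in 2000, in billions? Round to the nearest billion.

$10,275 billion

Δu = 3.14 - 4.24 = -1.1 points.
Okun's law (growth form): g_Y = g_Y* - β × Δu = 2.76 - 2.0 × (-1.10) = 2.76 + 2.2 = 4.96%.
Real GDP in the next year = 9789 × (1 + 4.96/100) = 9789 × 1.0496 ≈ 10275 billion.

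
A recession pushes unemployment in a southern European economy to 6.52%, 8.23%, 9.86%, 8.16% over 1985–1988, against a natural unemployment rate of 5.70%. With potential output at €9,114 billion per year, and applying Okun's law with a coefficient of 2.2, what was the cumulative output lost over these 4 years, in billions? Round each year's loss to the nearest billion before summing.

Year 1985: gap = -2.2 × (6.52 - 5.7) = -1.804%, loss ≈ 9114 × 1.804/100 ≈ 164.
Year 1986: gap = -2.2 × (8.23 - 5.7) = -5.566%, loss ≈ 9114 × 5.566/100 ≈ 507.
Year 1987: gap = -2.2 × (9.86 - 5.7) = -9.152%, loss ≈ 9114 × 9.152/100 ≈ 834.
Year 1988: gap = -2.2 × (8.16 - 5.7) = -5.412%, loss ≈ 9114 × 5.412/100 ≈ 493.
Total lost output = 164 + 507 + 834 + 493 = 1998 billion.

€1,998 billion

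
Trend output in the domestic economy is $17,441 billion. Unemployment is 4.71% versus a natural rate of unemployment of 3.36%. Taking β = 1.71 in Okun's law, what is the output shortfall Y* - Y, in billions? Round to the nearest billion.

$403 billion

Output gap = -1.71 × (4.71 - 3.36) = -1.71 × 1.35 = -2.3085%.
Actual GDP ≈ 17441 × 0.976915 ≈ 17038 billion, so the shortfall is 17441 - 17038 = 403 billion.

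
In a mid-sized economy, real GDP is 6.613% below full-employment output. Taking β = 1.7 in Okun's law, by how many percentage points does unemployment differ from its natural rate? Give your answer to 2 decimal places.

Okun's law: output gap = -β × (u - u*), so u - u* = -(output gap)/β.
u - u* = -(-6.613)/1.7 = 3.89 percentage points.

3.89 percentage points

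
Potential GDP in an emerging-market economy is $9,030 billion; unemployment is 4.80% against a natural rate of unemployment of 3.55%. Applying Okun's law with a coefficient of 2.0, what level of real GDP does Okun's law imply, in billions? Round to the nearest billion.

$8,804 billion

Unemployment gap = 4.8 - 3.55 = 1.25 points, so the output gap is -2 × 1.25 = -2.5%.
Actual GDP = 9030 × (1 - 2.5/100) = 9030 × 0.975 ≈ 8804 billion.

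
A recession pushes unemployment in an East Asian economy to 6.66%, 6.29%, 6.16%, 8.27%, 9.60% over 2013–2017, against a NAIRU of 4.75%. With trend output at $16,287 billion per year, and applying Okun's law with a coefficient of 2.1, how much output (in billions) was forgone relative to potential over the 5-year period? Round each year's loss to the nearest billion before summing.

Year 2013: gap = -2.1 × (6.66 - 4.75) = -4.011%, loss ≈ 16287 × 4.011/100 ≈ 653.
Year 2014: gap = -2.1 × (6.29 - 4.75) = -3.234%, loss ≈ 16287 × 3.234/100 ≈ 527.
Year 2015: gap = -2.1 × (6.16 - 4.75) = -2.961%, loss ≈ 16287 × 2.961/100 ≈ 482.
Year 2016: gap = -2.1 × (8.27 - 4.75) = -7.392%, loss ≈ 16287 × 7.392/100 ≈ 1204.
Year 2017: gap = -2.1 × (9.6 - 4.75) = -10.185%, loss ≈ 16287 × 10.185/100 ≈ 1659.
Total lost output = 653 + 527 + 482 + 1204 + 1659 = 4525 billion.

$4,525 billion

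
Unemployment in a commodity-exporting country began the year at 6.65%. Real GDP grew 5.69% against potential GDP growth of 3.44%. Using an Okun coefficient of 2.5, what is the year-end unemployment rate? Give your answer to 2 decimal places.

5.75%

Growth-rate Okun's law: g_Y = g_Y* - β × Δu, so Δu = (g_Y* - g_Y)/β.
Δu = (3.44 - 5.69)/2.5 = -2.25/2.5 = -0.90 percentage points.
Year-end unemployment = 6.65 - 0.9 = 5.75%.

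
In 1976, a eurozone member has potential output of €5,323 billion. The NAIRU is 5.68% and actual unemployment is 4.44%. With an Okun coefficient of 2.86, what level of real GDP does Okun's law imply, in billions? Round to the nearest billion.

Unemployment gap = 4.44 - 5.68 = -1.24 points, so the output gap is -2.86 × (-1.24) = 3.5464%.
Actual GDP = 5323 × (1 + 3.5464/100) = 5323 × 1.035464 ≈ 5512 billion.

€5,512 billion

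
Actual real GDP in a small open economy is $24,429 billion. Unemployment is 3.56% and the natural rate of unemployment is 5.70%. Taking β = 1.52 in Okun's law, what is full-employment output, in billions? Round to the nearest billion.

$23,659 billion

Unemployment gap = 3.56 - 5.7 = -2.14 points, so output gap = -1.52 × (-2.14) = 3.2528%.
Since Y = Y* × (1 + gap/100), Y* = 24429/1.032528 ≈ 23659 billion.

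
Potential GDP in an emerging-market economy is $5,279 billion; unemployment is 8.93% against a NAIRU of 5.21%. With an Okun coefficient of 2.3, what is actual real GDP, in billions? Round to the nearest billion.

Unemployment gap = 8.93 - 5.21 = 3.72 points, so the output gap is -2.3 × 3.72 = -8.556%.
Actual GDP = 5279 × (1 - 8.556/100) = 5279 × 0.91444 ≈ 4827 billion.

$4,827 billion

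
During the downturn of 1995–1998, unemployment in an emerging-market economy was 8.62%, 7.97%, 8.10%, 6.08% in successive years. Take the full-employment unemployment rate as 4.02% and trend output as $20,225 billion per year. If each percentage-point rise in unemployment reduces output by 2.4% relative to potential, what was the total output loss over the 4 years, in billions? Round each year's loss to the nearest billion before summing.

$7,130 billion

Year 1995: gap = -2.4 × (8.62 - 4.02) = -11.04%, loss ≈ 20225 × 11.04/100 ≈ 2233.
Year 1996: gap = -2.4 × (7.97 - 4.02) = -9.48%, loss ≈ 20225 × 9.48/100 ≈ 1917.
Year 1997: gap = -2.4 × (8.1 - 4.02) = -9.792%, loss ≈ 20225 × 9.792/100 ≈ 1980.
Year 1998: gap = -2.4 × (6.08 - 4.02) = -4.944%, loss ≈ 20225 × 4.944/100 ≈ 1000.
Total lost output = 2233 + 1917 + 1980 + 1000 = 7130 billion.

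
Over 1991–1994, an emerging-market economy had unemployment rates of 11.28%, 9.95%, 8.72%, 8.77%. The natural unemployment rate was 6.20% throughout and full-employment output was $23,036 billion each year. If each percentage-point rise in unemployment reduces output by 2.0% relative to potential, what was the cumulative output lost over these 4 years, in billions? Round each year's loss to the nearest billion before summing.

Year 1991: gap = -2.0 × (11.28 - 6.2) = -10.16%, loss ≈ 23036 × 10.16/100 ≈ 2340.
Year 1992: gap = -2.0 × (9.95 - 6.2) = -7.5%, loss ≈ 23036 × 7.5/100 ≈ 1728.
Year 1993: gap = -2.0 × (8.72 - 6.2) = -5.04%, loss ≈ 23036 × 5.04/100 ≈ 1161.
Year 1994: gap = -2.0 × (8.77 - 6.2) = -5.14%, loss ≈ 23036 × 5.14/100 ≈ 1184.
Total lost output = 2340 + 1728 + 1161 + 1184 = 6413 billion.

$6,413 billion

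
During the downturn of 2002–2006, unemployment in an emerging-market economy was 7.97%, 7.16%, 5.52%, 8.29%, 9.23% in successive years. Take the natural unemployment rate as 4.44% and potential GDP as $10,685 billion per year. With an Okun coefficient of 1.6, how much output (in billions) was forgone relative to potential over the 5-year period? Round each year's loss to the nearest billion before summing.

Year 2002: gap = -1.6 × (7.97 - 4.44) = -5.648%, loss ≈ 10685 × 5.648/100 ≈ 603.
Year 2003: gap = -1.6 × (7.16 - 4.44) = -4.352%, loss ≈ 10685 × 4.352/100 ≈ 465.
Year 2004: gap = -1.6 × (5.52 - 4.44) = -1.728%, loss ≈ 10685 × 1.728/100 ≈ 185.
Year 2005: gap = -1.6 × (8.29 - 4.44) = -6.16%, loss ≈ 10685 × 6.16/100 ≈ 658.
Year 2006: gap = -1.6 × (9.23 - 4.44) = -7.664%, loss ≈ 10685 × 7.664/100 ≈ 819.
Total lost output = 603 + 465 + 185 + 658 + 819 = 2730 billion.

$2,730 billion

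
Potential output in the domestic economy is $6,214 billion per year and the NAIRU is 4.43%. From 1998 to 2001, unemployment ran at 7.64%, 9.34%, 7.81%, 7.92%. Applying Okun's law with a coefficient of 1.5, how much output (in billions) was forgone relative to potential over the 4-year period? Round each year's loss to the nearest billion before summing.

Year 1998: gap = -1.5 × (7.64 - 4.43) = -4.815%, loss ≈ 6214 × 4.815/100 ≈ 299.
Year 1999: gap = -1.5 × (9.34 - 4.43) = -7.365%, loss ≈ 6214 × 7.365/100 ≈ 458.
Year 2000: gap = -1.5 × (7.81 - 4.43) = -5.07%, loss ≈ 6214 × 5.07/100 ≈ 315.
Year 2001: gap = -1.5 × (7.92 - 4.43) = -5.235%, loss ≈ 6214 × 5.235/100 ≈ 325.
Total lost output = 299 + 458 + 315 + 325 = 1397 billion.

$1,397 billion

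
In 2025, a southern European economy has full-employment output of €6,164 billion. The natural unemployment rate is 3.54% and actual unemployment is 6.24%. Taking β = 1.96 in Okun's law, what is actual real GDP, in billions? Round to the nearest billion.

€5,838 billion

Unemployment gap = 6.24 - 3.54 = 2.7 points, so the output gap is -1.96 × 2.7 = -5.292%.
Actual GDP = 6164 × (1 - 5.292/100) = 6164 × 0.94708 ≈ 5838 billion.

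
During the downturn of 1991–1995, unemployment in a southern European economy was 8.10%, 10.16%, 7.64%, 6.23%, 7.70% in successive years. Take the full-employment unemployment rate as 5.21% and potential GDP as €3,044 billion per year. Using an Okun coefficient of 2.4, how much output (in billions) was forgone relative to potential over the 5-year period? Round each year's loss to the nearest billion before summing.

Year 1991: gap = -2.4 × (8.1 - 5.21) = -6.936%, loss ≈ 3044 × 6.936/100 ≈ 211.
Year 1992: gap = -2.4 × (10.16 - 5.21) = -11.88%, loss ≈ 3044 × 11.88/100 ≈ 362.
Year 1993: gap = -2.4 × (7.64 - 5.21) = -5.832%, loss ≈ 3044 × 5.832/100 ≈ 178.
Year 1994: gap = -2.4 × (6.23 - 5.21) = -2.448%, loss ≈ 3044 × 2.448/100 ≈ 75.
Year 1995: gap = -2.4 × (7.7 - 5.21) = -5.976%, loss ≈ 3044 × 5.976/100 ≈ 182.
Total lost output = 211 + 362 + 178 + 75 + 182 = 1008 billion.

€1,008 billion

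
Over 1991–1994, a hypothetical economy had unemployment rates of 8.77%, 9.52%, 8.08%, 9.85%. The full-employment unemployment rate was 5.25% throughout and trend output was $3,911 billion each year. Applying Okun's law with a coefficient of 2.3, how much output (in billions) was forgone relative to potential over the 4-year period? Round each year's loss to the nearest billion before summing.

Year 1991: gap = -2.3 × (8.77 - 5.25) = -8.096%, loss ≈ 3911 × 8.096/100 ≈ 317.
Year 1992: gap = -2.3 × (9.52 - 5.25) = -9.821%, loss ≈ 3911 × 9.821/100 ≈ 384.
Year 1993: gap = -2.3 × (8.08 - 5.25) = -6.509%, loss ≈ 3911 × 6.509/100 ≈ 255.
Year 1994: gap = -2.3 × (9.85 - 5.25) = -10.58%, loss ≈ 3911 × 10.58/100 ≈ 414.
Total lost output = 317 + 384 + 255 + 414 = 1370 billion.

$1,370 billion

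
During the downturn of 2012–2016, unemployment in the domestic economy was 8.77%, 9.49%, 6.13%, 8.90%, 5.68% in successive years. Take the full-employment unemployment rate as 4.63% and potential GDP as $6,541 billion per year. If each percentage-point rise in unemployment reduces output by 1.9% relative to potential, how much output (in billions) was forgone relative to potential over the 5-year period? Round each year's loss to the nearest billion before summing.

Year 2012: gap = -1.9 × (8.77 - 4.63) = -7.866%, loss ≈ 6541 × 7.866/100 ≈ 515.
Year 2013: gap = -1.9 × (9.49 - 4.63) = -9.234%, loss ≈ 6541 × 9.234/100 ≈ 604.
Year 2014: gap = -1.9 × (6.13 - 4.63) = -2.85%, loss ≈ 6541 × 2.85/100 ≈ 186.
Year 2015: gap = -1.9 × (8.9 - 4.63) = -8.113%, loss ≈ 6541 × 8.113/100 ≈ 531.
Year 2016: gap = -1.9 × (5.68 - 4.63) = -1.995%, loss ≈ 6541 × 1.995/100 ≈ 130.
Total lost output = 515 + 604 + 186 + 531 + 130 = 1966 billion.

$1,966 billion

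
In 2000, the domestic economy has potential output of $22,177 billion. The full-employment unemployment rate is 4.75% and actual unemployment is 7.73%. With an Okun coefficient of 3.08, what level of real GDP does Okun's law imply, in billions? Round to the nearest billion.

Unemployment gap = 7.73 - 4.75 = 2.98 points, so the output gap is -3.08 × 2.98 = -9.1784%.
Actual GDP = 22177 × (1 - 9.1784/100) = 22177 × 0.908216 ≈ 20142 billion.

$20,142 billion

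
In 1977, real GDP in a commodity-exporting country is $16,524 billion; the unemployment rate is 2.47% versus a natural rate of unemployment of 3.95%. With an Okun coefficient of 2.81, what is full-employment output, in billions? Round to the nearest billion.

$15,864 billion

Unemployment gap = 2.47 - 3.95 = -1.48 points, so output gap = -2.81 × (-1.48) = 4.1588%.
Since Y = Y* × (1 + gap/100), Y* = 16524/1.041588 ≈ 15864 billion.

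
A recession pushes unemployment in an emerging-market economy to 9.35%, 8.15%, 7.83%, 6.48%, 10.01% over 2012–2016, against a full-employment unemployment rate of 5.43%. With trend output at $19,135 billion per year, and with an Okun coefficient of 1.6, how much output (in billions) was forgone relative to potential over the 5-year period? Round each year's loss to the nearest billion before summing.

Year 2012: gap = -1.6 × (9.35 - 5.43) = -6.272%, loss ≈ 19135 × 6.272/100 ≈ 1200.
Year 2013: gap = -1.6 × (8.15 - 5.43) = -4.352%, loss ≈ 19135 × 4.352/100 ≈ 833.
Year 2014: gap = -1.6 × (7.83 - 5.43) = -3.84%, loss ≈ 19135 × 3.84/100 ≈ 735.
Year 2015: gap = -1.6 × (6.48 - 5.43) = -1.68%, loss ≈ 19135 × 1.68/100 ≈ 321.
Year 2016: gap = -1.6 × (10.01 - 5.43) = -7.328%, loss ≈ 19135 × 7.328/100 ≈ 1402.
Total lost output = 1200 + 833 + 735 + 321 + 1402 = 4491 billion.

$4,491 billion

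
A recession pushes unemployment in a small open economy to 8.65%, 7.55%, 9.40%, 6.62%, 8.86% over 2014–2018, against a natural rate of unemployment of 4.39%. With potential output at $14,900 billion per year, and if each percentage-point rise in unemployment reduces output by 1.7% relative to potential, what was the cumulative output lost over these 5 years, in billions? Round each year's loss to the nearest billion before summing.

Year 2014: gap = -1.7 × (8.65 - 4.39) = -7.242%, loss ≈ 14900 × 7.242/100 ≈ 1079.
Year 2015: gap = -1.7 × (7.55 - 4.39) = -5.372%, loss ≈ 14900 × 5.372/100 ≈ 800.
Year 2016: gap = -1.7 × (9.4 - 4.39) = -8.517%, loss ≈ 14900 × 8.517/100 ≈ 1269.
Year 2017: gap = -1.7 × (6.62 - 4.39) = -3.791%, loss ≈ 14900 × 3.791/100 ≈ 565.
Year 2018: gap = -1.7 × (8.86 - 4.39) = -7.599%, loss ≈ 14900 × 7.599/100 ≈ 1132.
Total lost output = 1079 + 800 + 1269 + 565 + 1132 = 4845 billion.

$4,845 billion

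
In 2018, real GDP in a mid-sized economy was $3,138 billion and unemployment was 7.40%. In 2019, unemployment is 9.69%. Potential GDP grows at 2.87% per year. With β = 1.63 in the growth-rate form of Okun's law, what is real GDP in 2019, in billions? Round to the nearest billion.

$3,111 billion

Δu = 9.69 - 7.4 = 2.29 points.
Okun's law (growth form): g_Y = g_Y* - β × Δu = 2.87 - 1.63 × (2.29) = 2.87 - 3.7327 = -0.8627%.
Real GDP in the next year = 3138 × (1 - 0.8627/100) = 3138 × 0.991373 ≈ 3111 billion.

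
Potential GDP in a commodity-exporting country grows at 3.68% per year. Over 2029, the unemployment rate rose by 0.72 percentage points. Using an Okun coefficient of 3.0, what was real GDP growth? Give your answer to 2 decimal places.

1.52%

Growth-rate Okun's law: g_Y = g_Y* - β × Δu.
g_Y = 3.68 - 3.0 × (0.72) = 3.68 - 2.16 = 1.52%, i.e. 1.52% to 2 d.p.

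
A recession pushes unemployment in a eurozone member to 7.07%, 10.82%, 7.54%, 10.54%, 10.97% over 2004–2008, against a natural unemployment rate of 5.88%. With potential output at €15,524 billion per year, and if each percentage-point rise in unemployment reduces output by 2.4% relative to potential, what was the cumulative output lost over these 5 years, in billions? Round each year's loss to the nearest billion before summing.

Year 2004: gap = -2.4 × (7.07 - 5.88) = -2.856%, loss ≈ 15524 × 2.856/100 ≈ 443.
Year 2005: gap = -2.4 × (10.82 - 5.88) = -11.856%, loss ≈ 15524 × 11.856/100 ≈ 1841.
Year 2006: gap = -2.4 × (7.54 - 5.88) = -3.984%, loss ≈ 15524 × 3.984/100 ≈ 618.
Year 2007: gap = -2.4 × (10.54 - 5.88) = -11.184%, loss ≈ 15524 × 11.184/100 ≈ 1736.
Year 2008: gap = -2.4 × (10.97 - 5.88) = -12.216%, loss ≈ 15524 × 12.216/100 ≈ 1896.
Total lost output = 443 + 1841 + 618 + 1736 + 1896 = 6534 billion.

€6,534 billion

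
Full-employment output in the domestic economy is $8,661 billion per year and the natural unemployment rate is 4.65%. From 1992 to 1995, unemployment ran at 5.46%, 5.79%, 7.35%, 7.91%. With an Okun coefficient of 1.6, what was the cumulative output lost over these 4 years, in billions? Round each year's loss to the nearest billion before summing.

Year 1992: gap = -1.6 × (5.46 - 4.65) = -1.296%, loss ≈ 8661 × 1.296/100 ≈ 112.
Year 1993: gap = -1.6 × (5.79 - 4.65) = -1.824%, loss ≈ 8661 × 1.824/100 ≈ 158.
Year 1994: gap = -1.6 × (7.35 - 4.65) = -4.32%, loss ≈ 8661 × 4.32/100 ≈ 374.
Year 1995: gap = -1.6 × (7.91 - 4.65) = -5.216%, loss ≈ 8661 × 5.216/100 ≈ 452.
Total lost output = 112 + 158 + 374 + 452 = 1096 billion.

$1,096 billion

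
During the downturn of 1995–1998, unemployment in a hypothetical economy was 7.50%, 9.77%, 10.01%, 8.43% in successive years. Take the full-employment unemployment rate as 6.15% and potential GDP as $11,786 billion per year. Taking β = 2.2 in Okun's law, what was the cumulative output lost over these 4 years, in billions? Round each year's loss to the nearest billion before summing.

Year 1995: gap = -2.2 × (7.5 - 6.15) = -2.97%, loss ≈ 11786 × 2.97/100 ≈ 350.
Year 1996: gap = -2.2 × (9.77 - 6.15) = -7.964%, loss ≈ 11786 × 7.964/100 ≈ 939.
Year 1997: gap = -2.2 × (10.01 - 6.15) = -8.492%, loss ≈ 11786 × 8.492/100 ≈ 1001.
Year 1998: gap = -2.2 × (8.43 - 6.15) = -5.016%, loss ≈ 11786 × 5.016/100 ≈ 591.
Total lost output = 350 + 939 + 1001 + 591 = 2881 billion.

$2,881 billion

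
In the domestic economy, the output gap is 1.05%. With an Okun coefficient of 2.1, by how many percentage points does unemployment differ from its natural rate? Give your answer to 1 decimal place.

-0.5 percentage points

Okun's law: output gap = -β × (u - u*), so u - u* = -(output gap)/β.
u - u* = -(1.05)/2.1 = -0.5 percentage points.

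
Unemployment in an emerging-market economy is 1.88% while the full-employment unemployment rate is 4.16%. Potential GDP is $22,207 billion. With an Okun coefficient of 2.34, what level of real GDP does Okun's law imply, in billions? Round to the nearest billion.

Unemployment gap = 1.88 - 4.16 = -2.28 points, so the output gap is -2.34 × (-2.28) = 5.3352%.
Actual GDP = 22207 × (1 + 5.3352/100) = 22207 × 1.053352 ≈ 23392 billion.

$23,392 billion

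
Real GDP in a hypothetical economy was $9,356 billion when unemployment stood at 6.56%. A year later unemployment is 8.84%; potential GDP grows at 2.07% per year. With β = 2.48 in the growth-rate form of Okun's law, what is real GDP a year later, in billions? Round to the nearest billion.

Δu = 8.84 - 6.56 = 2.28 points.
Okun's law (growth form): g_Y = g_Y* - β × Δu = 2.07 - 2.48 × (2.28) = 2.07 - 5.6544 = -3.5844%.
Real GDP in the next year = 9356 × (1 - 3.5844/100) = 9356 × 0.964156 ≈ 9021 billion.

$9,021 billion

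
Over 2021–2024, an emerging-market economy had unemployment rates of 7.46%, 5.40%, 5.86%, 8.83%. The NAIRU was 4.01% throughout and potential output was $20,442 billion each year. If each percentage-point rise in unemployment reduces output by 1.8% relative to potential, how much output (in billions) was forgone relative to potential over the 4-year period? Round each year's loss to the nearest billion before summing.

$4,235 billion

Year 2021: gap = -1.8 × (7.46 - 4.01) = -6.21%, loss ≈ 20442 × 6.21/100 ≈ 1269.
Year 2022: gap = -1.8 × (5.4 - 4.01) = -2.502%, loss ≈ 20442 × 2.502/100 ≈ 511.
Year 2023: gap = -1.8 × (5.86 - 4.01) = -3.33%, loss ≈ 20442 × 3.33/100 ≈ 681.
Year 2024: gap = -1.8 × (8.83 - 4.01) = -8.676%, loss ≈ 20442 × 8.676/100 ≈ 1774.
Total lost output = 1269 + 511 + 681 + 1774 = 4235 billion.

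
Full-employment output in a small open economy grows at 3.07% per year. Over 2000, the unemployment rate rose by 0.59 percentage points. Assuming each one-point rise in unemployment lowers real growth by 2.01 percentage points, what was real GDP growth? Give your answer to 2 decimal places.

1.88%

Growth-rate Okun's law: g_Y = g_Y* - β × Δu.
g_Y = 3.07 - 2.01 × (0.59) = 3.07 - 1.1859 = 1.8841%, i.e. 1.88% to 2 d.p.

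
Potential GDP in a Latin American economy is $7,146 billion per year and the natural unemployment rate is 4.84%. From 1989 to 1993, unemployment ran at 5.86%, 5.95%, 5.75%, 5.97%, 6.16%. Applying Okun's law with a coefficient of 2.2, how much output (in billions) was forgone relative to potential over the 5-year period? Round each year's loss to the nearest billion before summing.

$864 billion

Year 1989: gap = -2.2 × (5.86 - 4.84) = -2.244%, loss ≈ 7146 × 2.244/100 ≈ 160.
Year 1990: gap = -2.2 × (5.95 - 4.84) = -2.442%, loss ≈ 7146 × 2.442/100 ≈ 175.
Year 1991: gap = -2.2 × (5.75 - 4.84) = -2.002%, loss ≈ 7146 × 2.002/100 ≈ 143.
Year 1992: gap = -2.2 × (5.97 - 4.84) = -2.486%, loss ≈ 7146 × 2.486/100 ≈ 178.
Year 1993: gap = -2.2 × (6.16 - 4.84) = -2.904%, loss ≈ 7146 × 2.904/100 ≈ 208.
Total lost output = 160 + 175 + 143 + 178 + 208 = 864 billion.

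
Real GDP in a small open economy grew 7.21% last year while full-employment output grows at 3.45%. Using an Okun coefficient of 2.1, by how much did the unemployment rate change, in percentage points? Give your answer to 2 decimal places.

-1.79 percentage points

Growth-rate Okun's law: g_Y = g_Y* - β × Δu, so Δu = (g_Y* - g_Y)/β.
Δu = (3.45 - 7.21)/2.1 = -3.76/2.1 = -1.79 percentage points.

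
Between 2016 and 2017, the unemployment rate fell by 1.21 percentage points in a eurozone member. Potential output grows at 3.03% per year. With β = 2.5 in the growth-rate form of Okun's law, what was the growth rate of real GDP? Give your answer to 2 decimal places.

6.06%

Growth-rate Okun's law: g_Y = g_Y* - β × Δu.
g_Y = 3.03 - 2.5 × (-1.21) = 3.03 + 3.025 = 6.055%, i.e. 6.06% to 2 d.p.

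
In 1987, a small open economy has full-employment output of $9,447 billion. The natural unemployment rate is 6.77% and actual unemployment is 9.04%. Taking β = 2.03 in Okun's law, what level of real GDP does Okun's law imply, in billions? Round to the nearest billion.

$9,012 billion

Unemployment gap = 9.04 - 6.77 = 2.27 points, so the output gap is -2.03 × 2.27 = -4.6081%.
Actual GDP = 9447 × (1 - 4.6081/100) = 9447 × 0.953919 ≈ 9012 billion.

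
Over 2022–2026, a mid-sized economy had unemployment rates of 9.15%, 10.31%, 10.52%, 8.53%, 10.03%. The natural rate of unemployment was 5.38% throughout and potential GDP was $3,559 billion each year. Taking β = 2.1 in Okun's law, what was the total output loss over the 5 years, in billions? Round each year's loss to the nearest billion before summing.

$1,617 billion

Year 2022: gap = -2.1 × (9.15 - 5.38) = -7.917%, loss ≈ 3559 × 7.917/100 ≈ 282.
Year 2023: gap = -2.1 × (10.31 - 5.38) = -10.353%, loss ≈ 3559 × 10.353/100 ≈ 368.
Year 2024: gap = -2.1 × (10.52 - 5.38) = -10.794%, loss ≈ 3559 × 10.794/100 ≈ 384.
Year 2025: gap = -2.1 × (8.53 - 5.38) = -6.615%, loss ≈ 3559 × 6.615/100 ≈ 235.
Year 2026: gap = -2.1 × (10.03 - 5.38) = -9.765%, loss ≈ 3559 × 9.765/100 ≈ 348.
Total lost output = 282 + 368 + 384 + 235 + 348 = 1617 billion.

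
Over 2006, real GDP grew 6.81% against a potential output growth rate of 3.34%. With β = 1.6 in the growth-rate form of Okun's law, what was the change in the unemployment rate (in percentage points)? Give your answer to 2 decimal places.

-2.17 percentage points

Growth-rate Okun's law: g_Y = g_Y* - β × Δu, so Δu = (g_Y* - g_Y)/β.
Δu = (3.34 - 6.81)/1.6 = -3.47/1.6 = -2.17 percentage points.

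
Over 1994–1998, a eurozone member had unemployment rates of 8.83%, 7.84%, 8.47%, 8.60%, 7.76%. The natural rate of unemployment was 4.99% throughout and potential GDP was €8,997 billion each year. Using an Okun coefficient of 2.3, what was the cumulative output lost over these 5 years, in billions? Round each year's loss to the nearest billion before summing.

Year 1994: gap = -2.3 × (8.83 - 4.99) = -8.832%, loss ≈ 8997 × 8.832/100 ≈ 795.
Year 1995: gap = -2.3 × (7.84 - 4.99) = -6.555%, loss ≈ 8997 × 6.555/100 ≈ 590.
Year 1996: gap = -2.3 × (8.47 - 4.99) = -8.004%, loss ≈ 8997 × 8.004/100 ≈ 720.
Year 1997: gap = -2.3 × (8.6 - 4.99) = -8.303%, loss ≈ 8997 × 8.303/100 ≈ 747.
Year 1998: gap = -2.3 × (7.76 - 4.99) = -6.371%, loss ≈ 8997 × 6.371/100 ≈ 573.
Total lost output = 795 + 590 + 720 + 747 + 573 = 3425 billion.

€3,425 billion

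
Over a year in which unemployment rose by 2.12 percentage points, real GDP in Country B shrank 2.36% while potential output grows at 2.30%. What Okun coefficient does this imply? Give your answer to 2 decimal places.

β ≈ 2.20

Growth form: g_Y = g_Y* - β × Δu, so β = (g_Y* - g_Y)/Δu.
β = (2.3 + 2.36)/2.12 = 4.66/2.12 = 2.20.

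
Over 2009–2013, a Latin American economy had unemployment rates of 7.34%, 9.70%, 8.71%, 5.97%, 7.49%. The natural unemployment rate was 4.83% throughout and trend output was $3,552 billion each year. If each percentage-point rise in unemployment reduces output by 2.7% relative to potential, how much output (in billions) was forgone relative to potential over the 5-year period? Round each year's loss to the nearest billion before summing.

$1,444 billion

Year 2009: gap = -2.7 × (7.34 - 4.83) = -6.777%, loss ≈ 3552 × 6.777/100 ≈ 241.
Year 2010: gap = -2.7 × (9.7 - 4.83) = -13.149%, loss ≈ 3552 × 13.149/100 ≈ 467.
Year 2011: gap = -2.7 × (8.71 - 4.83) = -10.476%, loss ≈ 3552 × 10.476/100 ≈ 372.
Year 2012: gap = -2.7 × (5.97 - 4.83) = -3.078%, loss ≈ 3552 × 3.078/100 ≈ 109.
Year 2013: gap = -2.7 × (7.49 - 4.83) = -7.182%, loss ≈ 3552 × 7.182/100 ≈ 255.
Total lost output = 241 + 467 + 372 + 109 + 255 = 1444 billion.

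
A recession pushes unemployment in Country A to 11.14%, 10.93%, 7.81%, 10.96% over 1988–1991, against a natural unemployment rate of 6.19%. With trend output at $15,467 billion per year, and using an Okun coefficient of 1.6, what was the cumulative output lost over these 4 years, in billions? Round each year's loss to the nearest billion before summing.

Year 1988: gap = -1.6 × (11.14 - 6.19) = -7.92%, loss ≈ 15467 × 7.92/100 ≈ 1225.
Year 1989: gap = -1.6 × (10.93 - 6.19) = -7.584%, loss ≈ 15467 × 7.584/100 ≈ 1173.
Year 1990: gap = -1.6 × (7.81 - 6.19) = -2.592%, loss ≈ 15467 × 2.592/100 ≈ 401.
Year 1991: gap = -1.6 × (10.96 - 6.19) = -7.632%, loss ≈ 15467 × 7.632/100 ≈ 1180.
Total lost output = 1225 + 1173 + 401 + 1180 = 3979 billion.

$3,979 billion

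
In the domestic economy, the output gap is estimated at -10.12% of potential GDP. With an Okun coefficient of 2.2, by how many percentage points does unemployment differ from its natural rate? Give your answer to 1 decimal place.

Okun's law: output gap = -β × (u - u*), so u - u* = -(output gap)/β.
u - u* = -(-10.12)/2.2 = 4.6 percentage points.

4.6 percentage points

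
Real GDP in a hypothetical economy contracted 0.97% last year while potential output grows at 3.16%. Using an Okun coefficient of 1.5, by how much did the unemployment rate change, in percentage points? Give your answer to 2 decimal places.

2.75 percentage points

Growth-rate Okun's law: g_Y = g_Y* - β × Δu, so Δu = (g_Y* - g_Y)/β.
Δu = (3.16 + 0.97)/1.5 = 4.13/1.5 = 2.75 percentage points.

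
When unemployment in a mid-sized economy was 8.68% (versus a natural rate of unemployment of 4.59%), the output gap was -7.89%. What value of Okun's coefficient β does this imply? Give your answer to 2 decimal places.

β ≈ 1.93

Okun's law: output gap = -β × (u - u*).
-7.89 = -β × (8.68 - 4.59) = -β × 4.09, so β = 7.89/4.09 = 1.93.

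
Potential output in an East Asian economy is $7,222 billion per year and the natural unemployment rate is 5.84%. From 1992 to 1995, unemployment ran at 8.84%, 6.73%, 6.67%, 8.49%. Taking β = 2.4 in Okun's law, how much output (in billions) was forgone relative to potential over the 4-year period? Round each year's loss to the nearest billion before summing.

Year 1992: gap = -2.4 × (8.84 - 5.84) = -7.2%, loss ≈ 7222 × 7.2/100 ≈ 520.
Year 1993: gap = -2.4 × (6.73 - 5.84) = -2.136%, loss ≈ 7222 × 2.136/100 ≈ 154.
Year 1994: gap = -2.4 × (6.67 - 5.84) = -1.992%, loss ≈ 7222 × 1.992/100 ≈ 144.
Year 1995: gap = -2.4 × (8.49 - 5.84) = -6.36%, loss ≈ 7222 × 6.36/100 ≈ 459.
Total lost output = 520 + 154 + 144 + 459 = 1277 billion.

$1,277 billion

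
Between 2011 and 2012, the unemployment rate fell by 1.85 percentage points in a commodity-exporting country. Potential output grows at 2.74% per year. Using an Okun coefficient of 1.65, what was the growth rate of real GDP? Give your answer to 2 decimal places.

5.79%

Growth-rate Okun's law: g_Y = g_Y* - β × Δu.
g_Y = 2.74 - 1.65 × (-1.85) = 2.74 + 3.0525 = 5.7925%, i.e. 5.79% to 2 d.p.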